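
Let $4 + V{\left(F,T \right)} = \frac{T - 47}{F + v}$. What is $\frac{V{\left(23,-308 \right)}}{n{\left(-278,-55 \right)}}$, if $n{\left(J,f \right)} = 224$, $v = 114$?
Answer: $- \frac{129}{4384} \approx -0.029425$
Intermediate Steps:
$V{\left(F,T \right)} = -4 + \frac{-47 + T}{114 + F}$ ($V{\left(F,T \right)} = -4 + \frac{T - 47}{F + 114} = -4 + \frac{-47 + T}{114 + F}$)
$\frac{V{\left(23,-308 \right)}}{n{\left(-278,-55 \right)}} = \frac{\frac{1}{114 + 23} \left(-503 - 308 - 92\right)}{224} = \frac{-503 - 308 - 92}{137} \cdot \frac{1}{224} = \frac{1}{137} \left(-903\right) \frac{1}{224} = \left(- \frac{903}{137}\right) \frac{1}{224} = - \frac{129}{4384}$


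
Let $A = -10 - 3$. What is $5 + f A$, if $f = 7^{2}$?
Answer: $-632$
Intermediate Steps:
$A = -13$ ($A = -10 - 3 = -13$)
$f = 49$
$5 + f A = 5 + 49 \left(-13\right) = 5 - 637 = -632$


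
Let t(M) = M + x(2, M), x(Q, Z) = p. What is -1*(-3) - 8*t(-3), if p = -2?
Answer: 43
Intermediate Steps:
x(Q, Z) = -2
t(M) = -2 + M (t(M) = M - 2 = -2 + M)
-1*(-3) - 8*t(-3) = -1*(-3) - 8*(-2 - 3) = 3 - 8*(-5) = 3 + 40 = 43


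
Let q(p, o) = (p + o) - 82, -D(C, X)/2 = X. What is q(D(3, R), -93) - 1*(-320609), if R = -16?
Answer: 320466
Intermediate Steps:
D(C, X) = -2*X
q(p, o) = -82 + o + p (q(p, o) = (o + p) - 82 = -82 + o + p)
q(D(3, R), -93) - 1*(-320609) = (-82 - 93 - 2*(-16)) - 1*(-320609) = (-82 - 93 + 32) + 320609 = -143 + 320609 = 320466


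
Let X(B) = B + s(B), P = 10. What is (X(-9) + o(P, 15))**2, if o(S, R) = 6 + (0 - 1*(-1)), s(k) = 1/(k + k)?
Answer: 1369/324 ≈ 4.2253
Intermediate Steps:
s(k) = 1/(2*k)
o(S, R) = 7 (o(S, R) = 6 + (0 + 1) = 6 + 1 = 7)
X(B) = B + 1/(2*B)
(X(-9) + o(P, 15))**2 = ((-9 + (1/2)/(-9)) + 7)**2 = ((-9 + (1/2)*(-1/9)) + 7)**2 = ((-9 - 1/18) + 7)**2 = (-163/18 + 7)**2 = (-37/18)**2 = 1369/324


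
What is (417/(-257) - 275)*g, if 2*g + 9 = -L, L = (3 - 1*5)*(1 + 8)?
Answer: -319914/257 ≈ -1244.8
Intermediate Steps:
L = -18 (L = (3 - 5)*9 = -2*9 = -18)
g = 9/2 (g = -9/2 + (-1*(-18))/2 = -9/2 + (½)*18 = -9/2 + 9 = 9/2 ≈ 4.5000)
(417/(-257) - 275)*g = (417/(-257) - 275)*(9/2) = (417*(-1/257) - 275)*(9/2) = (-417/257 - 275)*(9/2) = -71092/257*9/2 = -319914/257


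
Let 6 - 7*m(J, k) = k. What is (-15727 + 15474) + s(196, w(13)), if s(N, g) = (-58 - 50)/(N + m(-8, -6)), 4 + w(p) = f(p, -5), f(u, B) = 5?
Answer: -87727/346 ≈ -253.55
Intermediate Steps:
m(J, k) = 6/7 - k/7
w(p) = 1 (w(p) = -4 + 5 = 1)
s(N, g) = -108/(12/7 + N) (s(N, g) = (-58 - 50)/(N + (6/7 - 1/7*(-6))) = -108/(N + (6/7 + 6/7)) = -108/(N + 12/7) = -108/(12/7 + N))
(-15727 + 15474) + s(196, w(13)) = (-15727 + 15474) - 756/(12 + 7*196) = -253 - 756/(12 + 1372) = -253 - 756/1384 = -253 - 756*1/1384 = -253 - 189/346 = -87727/346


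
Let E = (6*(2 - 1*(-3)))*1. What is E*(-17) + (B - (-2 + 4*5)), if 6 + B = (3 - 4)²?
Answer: -533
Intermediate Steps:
B = -5 (B = -6 + (3 - 4)² = -6 + (-1)² = -6 + 1 = -5)
E = 30 (E = (6*(2 + 3))*1 = (6*5)*1 = 30*1 = 30)
E*(-17) + (B - (-2 + 4*5)) = 30*(-17) + (-5 - (-2 + 4*5)) = -510 + (-5 - (-2 + 20)) = -510 + (-5 - 1*18) = -510 + (-5 - 18) = -510 - 23 = -533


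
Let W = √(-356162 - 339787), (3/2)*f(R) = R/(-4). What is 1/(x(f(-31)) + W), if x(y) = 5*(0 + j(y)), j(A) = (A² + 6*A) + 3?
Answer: 393300/1021305529 - 1296*I*√695949/1021305529 ≈ 0.0003851 - 0.0010586*I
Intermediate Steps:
j(A) = 3 + A² + 6*A
f(R) = -R/6 (f(R) = 2*(R/(-4))/3 = 2*(R*(-¼))/3 = 2*(-R/4)/3 = -R/6)
W = I*√695949 (W = √(-695949) = I*√695949 ≈ 834.24*I)
x(y) = 15 + 5*y² + 30*y (x(y) = 5*(0 + (3 + y² + 6*y)) = 5*(3 + y² + 6*y) = 15 + 5*y² + 30*y)
1/(x(f(-31)) + W) = 1/((15 + 5*(-⅙*(-31))² + 30*(-⅙*(-31))) + I*√695949) = 1/((15 + 5*(31/6)² + 30*(31/6)) + I*√695949) = 1/((15 + 5*(961/36) + 155) + I*√695949) = 1/((15 + 4805/36 + 155) + I*√695949) = 1/(10925/36 + I*√695949)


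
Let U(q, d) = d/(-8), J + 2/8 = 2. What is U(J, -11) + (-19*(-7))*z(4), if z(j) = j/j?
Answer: 1075/8 ≈ 134.38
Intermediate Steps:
J = 7/4 (J = -1/4 + 2 = 7/4 ≈ 1.7500)
z(j) = 1
U(q, d) = -d/8 (U(q, d) = d*(-1/8) = -d/8)
U(J, -11) + (-19*(-7))*z(4) = -1/8*(-11) - 19*(-7)*1 = 11/8 + 133*1 = 11/8 + 133 = 1075/8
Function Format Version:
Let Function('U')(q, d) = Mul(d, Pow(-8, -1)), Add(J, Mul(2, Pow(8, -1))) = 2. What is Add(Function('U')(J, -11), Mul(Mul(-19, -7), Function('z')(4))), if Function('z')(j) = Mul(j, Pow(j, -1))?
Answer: Rational(1075, 8) ≈ 134.38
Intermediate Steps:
J = Rational(7, 4) (J = Add(Rational(-1, 4), 2) = Rational(7, 4) ≈ 1.7500)
Function('z')(j) = 1
Function('U')(q, d) = Mul(Rational(-1, 8), d) (Function('U')(q, d) = Mul(d, Rational(-1, 8)) = Mul(Rational(-1, 8), d))
Add(Function('U')(J, -11), Mul(Mul(-19, -7), Function('z')(4))) = Add(Mul(Rational(-1, 8), -11), Mul(Mul(-19, -7), 1)) = Add(Rational(11, 8), Mul(133, 1)) = Add(Rational(11, 8), 133) = Rational(1075, 8)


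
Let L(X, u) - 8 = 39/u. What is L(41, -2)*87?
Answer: -2001/2 ≈ -1000.5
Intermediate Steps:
L(X, u) = 8 + 39/u
L(41, -2)*87 = (8 + 39/(-2))*87 = (8 + 39*(-½))*87 = (8 - 39/2)*87 = -23/2*87 = -2001/2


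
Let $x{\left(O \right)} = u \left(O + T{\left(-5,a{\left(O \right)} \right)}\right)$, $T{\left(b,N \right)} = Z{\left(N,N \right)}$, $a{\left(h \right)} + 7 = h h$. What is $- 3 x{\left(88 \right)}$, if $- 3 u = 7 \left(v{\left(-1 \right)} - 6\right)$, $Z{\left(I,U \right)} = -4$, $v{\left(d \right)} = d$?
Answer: $-4116$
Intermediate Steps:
$a{\left(h \right)} = -7 + h^{2}$ ($a{\left(h \right)} = -7 + h h = -7 + h^{2}$)
$u = \frac{49}{3}$ ($u = - \frac{7 \left(-1 - 6\right)}{3} = - \frac{7 \left(-7\right)}{3} = \left(- \frac{1}{3}\right) \left(-49\right) = \frac{49}{3} \approx 16.333$)
$T{\left(b,N \right)} = -4$
$x{\left(O \right)} = - \frac{196}{3} + \frac{49 O}{3}$ ($x{\left(O \right)} = \frac{49 \left(O - 4\right)}{3} = \frac{49 \left(-4 + O\right)}{3} = - \frac{196}{3} + \frac{49 O}{3}$)
$- 3 x{\left(88 \right)} = - 3 \left(- \frac{196}{3} + \frac{49}{3} \cdot 88\right) = - 3 \left(- \frac{196}{3} + \frac{4312}{3}\right) = \left(-3\right) 1372 = -4116$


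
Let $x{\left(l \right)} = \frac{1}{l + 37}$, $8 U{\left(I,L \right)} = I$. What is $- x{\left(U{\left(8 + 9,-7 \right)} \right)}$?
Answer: $- \frac{8}{313} \approx -0.025559$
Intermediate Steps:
$U{\left(I,L \right)} = \frac{I}{8}$
$x{\left(l \right)} = \frac{1}{37 + l}$
$- x{\left(U{\left(8 + 9,-7 \right)} \right)} = - \frac{1}{37 + \frac{8 + 9}{8}} = - \frac{1}{37 + \frac{1}{8} \cdot 17} = - \frac{1}{37 + \frac{17}{8}} = - \frac{1}{\frac{313}{8}} = \left(-1\right) \frac{8}{313} = - \frac{8}{313}$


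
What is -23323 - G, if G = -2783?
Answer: -20540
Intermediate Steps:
-23323 - G = -23323 - 1*(-2783) = -23323 + 2783 = -20540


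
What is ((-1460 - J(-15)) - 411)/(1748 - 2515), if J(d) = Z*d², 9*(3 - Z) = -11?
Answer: 217/59 ≈ 3.6780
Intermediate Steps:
Z = 38/9 (Z = 3 - ⅑*(-11) = 3 + 11/9 = 38/9 ≈ 4.2222)
J(d) = 38*d²/9
((-1460 - J(-15)) - 411)/(1748 - 2515) = ((-1460 - 38*(-15)²/9) - 411)/(1748 - 2515) = ((-1460 - 38*225/9) - 411)/(-767) = ((-1460 - 1*950) - 411)*(-1/767) = ((-1460 - 950) - 411)*(-1/767) = (-2410 - 411)*(-1/767) = -2821*(-1/767) = 217/59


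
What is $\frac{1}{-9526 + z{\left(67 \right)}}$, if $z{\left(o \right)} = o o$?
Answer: $- \frac{1}{5037} \approx -0.00019853$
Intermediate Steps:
$z{\left(o \right)} = o^{2}$
$\frac{1}{-9526 + z{\left(67 \right)}} = \frac{1}{-9526 + 67^{2}} = \frac{1}{-9526 + 4489} = \frac{1}{-5037} = - \frac{1}{5037}$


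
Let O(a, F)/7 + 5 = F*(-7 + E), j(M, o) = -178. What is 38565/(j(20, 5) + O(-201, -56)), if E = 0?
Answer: 38565/2531 ≈ 15.237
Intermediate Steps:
O(a, F) = -35 - 49*F (O(a, F) = -35 + 7*(F*(-7 + 0)) = -35 + 7*(F*(-7)) = -35 + 7*(-7*F) = -35 - 49*F)
38565/(j(20, 5) + O(-201, -56)) = 38565/(-178 + (-35 - 49*(-56))) = 38565/(-178 + (-35 + 2744)) = 38565/(-178 + 2709) = 38565/2531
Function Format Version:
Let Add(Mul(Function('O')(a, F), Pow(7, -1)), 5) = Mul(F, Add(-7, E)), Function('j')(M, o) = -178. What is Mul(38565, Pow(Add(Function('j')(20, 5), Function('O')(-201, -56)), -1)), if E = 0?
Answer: Rational(38565, 2531) ≈ 15.237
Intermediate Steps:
Function('O')(a, F) = Add(-35, Mul(-49, F)) (Function('O')(a, F) = Add(-35, Mul(7, Mul(F, Add(-7, 0)))) = Add(-35, Mul(7, Mul(F, -7))) = Add(-35, Mul(7, Mul(-7, F))) = Add(-35, Mul(-49, F)))
Mul(38565, Pow(Add(Function('j')(20, 5), Function('O')(-201, -56)), -1)) = Mul(38565, Pow(Add(-178, Add(-35, Mul(-49, -56))), -1)) = Mul(38565, Pow(Add(-178, Add(-35, 2744)), -1)) = Mul(38565, Pow(Add(-178, 2709), -1)) = Mul(38565, Pow(2531, -1)) = Mul(38565, Rational(1, 2531)) = Rational(38565, 2531)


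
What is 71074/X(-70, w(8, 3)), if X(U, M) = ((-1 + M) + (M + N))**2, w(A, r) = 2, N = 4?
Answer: 71074/49 ≈ 1450.5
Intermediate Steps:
X(U, M) = (3 + 2*M)**2 (X(U, M) = ((-1 + M) + (M + 4))**2 = ((-1 + M) + (4 + M))**2 = (3 + 2*M)**2)
71074/X(-70, w(8, 3)) = 71074/((3 + 2*2)**2) = 71074/((3 + 4)**2) = 71074/(7**2) = 71074/49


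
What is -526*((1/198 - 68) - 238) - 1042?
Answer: 15831223/99 ≈ 1.5991e+5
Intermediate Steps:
-526*((1/198 - 68) - 238) - 1042 = -526*(-13463/198 - 238) - 1042 = -526*(-60587/198) - 1042 = 15934381/99 - 1042 = 15831223/99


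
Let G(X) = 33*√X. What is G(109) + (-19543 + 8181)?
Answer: -11362 + 33*√109 ≈ -11017.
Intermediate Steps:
G(109) + (-19543 + 8181) = 33*√109 + (-19543 + 8181) = 33*√109 - 11362 = -11362 + 33*√109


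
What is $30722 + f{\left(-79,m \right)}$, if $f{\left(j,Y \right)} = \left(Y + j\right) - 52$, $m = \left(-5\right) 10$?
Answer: $30541$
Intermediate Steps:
$m = -50$
$f{\left(j,Y \right)} = -52 + Y + j$
$30722 + f{\left(-79,m \right)} = 30722 - 181 = 30541$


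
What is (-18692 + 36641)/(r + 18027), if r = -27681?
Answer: -5983/3218 ≈ -1.8592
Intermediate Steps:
(-18692 + 36641)/(r + 18027) = (-18692 + 36641)/(-27681 + 18027) = 17949/(-9654) = 17949*(-1/9654) = -5983/3218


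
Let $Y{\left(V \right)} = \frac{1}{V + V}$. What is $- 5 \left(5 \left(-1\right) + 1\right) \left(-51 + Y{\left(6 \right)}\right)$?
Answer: $- \frac{3055}{3} \approx -1018.3$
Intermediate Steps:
$Y{\left(V \right)} = \frac{1}{2 V}$
$- 5 \left(5 \left(-1\right) + 1\right) \left(-51 + Y{\left(6 \right)}\right) = - 5 \left(5 \left(-1\right) + 1\right) \left(-51 + \frac{1}{2 \cdot 6}\right) = - 5 \left(-5 + 1\right) \left(-51 + \frac{1}{2} \cdot \frac{1}{6}\right) = \left(-5\right) \left(-4\right) \left(-51 + \frac{1}{12}\right) = 20 \left(- \frac{611}{12}\right) = - \frac{3055}{3}$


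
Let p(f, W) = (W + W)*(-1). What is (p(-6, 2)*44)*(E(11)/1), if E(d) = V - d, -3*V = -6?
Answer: 1584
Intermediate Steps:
V = 2 (V = -⅓*(-6) = 2)
p(f, W) = -2*W (p(f, W) = (2*W)*(-1) = -2*W)
E(d) = 2 - d
(p(-6, 2)*44)*(E(11)/1) = (-2*2*44)*((2 - 1*11)/1) = (-4*44)*((2 - 11)*1) = -(-1584) = -176*(-9) = 1584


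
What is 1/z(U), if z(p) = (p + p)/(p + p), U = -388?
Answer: 1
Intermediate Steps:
z(p) = 1 (z(p) = (2*p)/((2*p)) = (2*p)*(1/(2*p)) = 1)
1/z(U) = 1/1 = 1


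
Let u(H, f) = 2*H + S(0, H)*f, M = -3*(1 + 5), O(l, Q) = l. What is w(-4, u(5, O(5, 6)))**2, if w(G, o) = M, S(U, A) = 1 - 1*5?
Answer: 324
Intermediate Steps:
S(U, A) = -4 (S(U, A) = 1 - 5 = -4)
M = -18 (M = -3*6 = -18)
u(H, f) = -4*f + 2*H (u(H, f) = 2*H - 4*f = -4*f + 2*H)
w(G, o) = -18
w(-4, u(5, O(5, 6)))**2 = (-18)**2 = 324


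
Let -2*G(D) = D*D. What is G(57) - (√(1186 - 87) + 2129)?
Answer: -7507/2 - √1099 ≈ -3786.7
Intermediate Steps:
G(D) = -D²/2 (G(D) = -D*D/2 = -D²/2)
G(57) - (√(1186 - 87) + 2129) = -½*57² - (√(1186 - 87) + 2129) = -½*3249 - (√1099 + 2129) = -3249/2 - (2129 + √1099) = -3249/2 + (-2129 - √1099) = -7507/2 - √1099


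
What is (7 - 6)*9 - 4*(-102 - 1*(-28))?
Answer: 305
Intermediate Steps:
(7 - 6)*9 - 4*(-102 - 1*(-28)) = 1*9 - 4*(-102 + 28) = 9 - 4*(-74) = 9 - 1*(-296) = 9 + 296 = 305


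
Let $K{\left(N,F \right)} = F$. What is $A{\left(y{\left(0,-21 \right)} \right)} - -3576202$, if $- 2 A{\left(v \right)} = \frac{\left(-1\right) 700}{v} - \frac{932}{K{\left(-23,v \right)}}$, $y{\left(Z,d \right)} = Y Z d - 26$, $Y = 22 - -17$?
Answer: $\frac{46490218}{13} \approx 3.5762 \cdot 10^{6}$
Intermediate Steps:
$Y = 39$ ($Y = 22 + 17 = 39$)
$y{\left(Z,d \right)} = -26 + 39 Z d$ ($y{\left(Z,d \right)} = 39 Z d - 26 = -26 + 39 Z d$)
$A{\left(v \right)} = \frac{816}{v}$ ($A{\left(v \right)} = - \frac{\frac{\left(-1\right) 700}{v} - \frac{932}{v}}{2} = - \frac{- \frac{700}{v} - \frac{932}{v}}{2} = - \frac{\left(-1632\right) \frac{1}{v}}{2} = \frac{816}{v}$)
$A{\left(y{\left(0,-21 \right)} \right)} - -3576202 = \frac{816}{-26 + 39 \cdot 0 \left(-21\right)} - -3576202 = \frac{816}{-26 + 0} + 3576202 = \frac{816}{-26} + 3576202 = 816 \left(- \frac{1}{26}\right) + 3576202 = - \frac{408}{13} + 3576202 = \frac{46490218}{13}$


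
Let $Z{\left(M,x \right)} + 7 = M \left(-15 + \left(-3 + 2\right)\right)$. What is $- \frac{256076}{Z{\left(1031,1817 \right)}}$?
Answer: $\frac{256076}{16503} \approx 15.517$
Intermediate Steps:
$Z{\left(M,x \right)} = -7 - 16 M$ ($Z{\left(M,x \right)} = -7 + M \left(-15 + \left(-3 + 2\right)\right) = -7 + M \left(-15 - 1\right) = -7 + M \left(-16\right) = -7 - 16 M$)
$- \frac{256076}{Z{\left(1031,1817 \right)}} = - \frac{256076}{-7 - 16496} = - \frac{256076}{-16503} = \left(-256076\right) \left(- \frac{1}{16503}\right) = \frac{256076}{16503}$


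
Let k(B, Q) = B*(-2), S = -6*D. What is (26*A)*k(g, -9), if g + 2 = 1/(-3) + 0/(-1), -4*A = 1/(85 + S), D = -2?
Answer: -91/291 ≈ -0.31271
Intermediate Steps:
S = 12 (S = -6*(-2) = 12)
A = -1/388 (A = -1/(4*(85 + 12)) = -¼/97 = -¼*1/97 = -1/388 ≈ -0.0025773)
g = -7/3 (g = -2 + (1/(-3) + 0/(-1)) = -2 + (1*(-⅓) + 0*(-1)) = -2 + (-⅓ + 0) = -2 - ⅓ = -7/3 ≈ -2.3333)
k(B, Q) = -2*B
(26*A)*k(g, -9) = (26*(-1/388))*(-2*(-7/3)) = -13/194*14/3 = -91/291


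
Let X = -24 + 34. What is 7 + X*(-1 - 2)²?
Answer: 97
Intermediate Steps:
X = 10
7 + X*(-1 - 2)² = 7 + 10*(-1 - 2)² = 7 + 10*(-3)² = 7 + 10*9 = 7 + 90 = 97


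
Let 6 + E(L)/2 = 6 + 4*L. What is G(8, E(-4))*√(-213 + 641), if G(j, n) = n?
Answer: -64*√107 ≈ -662.02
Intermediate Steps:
E(L) = 8*L (E(L) = -12 + 2*(6 + 4*L) = -12 + (12 + 8*L) = 8*L)
G(8, E(-4))*√(-213 + 641) = (8*(-4))*√(-213 + 641) = -64*√107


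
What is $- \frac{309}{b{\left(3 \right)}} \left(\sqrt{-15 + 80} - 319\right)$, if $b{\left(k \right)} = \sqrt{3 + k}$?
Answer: $\frac{103 \sqrt{6} \left(319 - \sqrt{65}\right)}{2} \approx 39224.0$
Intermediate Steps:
$- \frac{309}{b{\left(3 \right)}} \left(\sqrt{-15 + 80} - 319\right) = - \frac{309}{\sqrt{3 + 3}} \left(\sqrt{-15 + 80} - 319\right) = - \frac{309}{\sqrt{6}} \left(\sqrt{65} - 319\right) = - 309 \frac{\sqrt{6}}{6} \left(-319 + \sqrt{65}\right) = - \frac{103 \sqrt{6}}{2} \left(-319 + \sqrt{65}\right) = - \frac{103 \sqrt{6} \left(-319 + \sqrt{65}\right)}{2}$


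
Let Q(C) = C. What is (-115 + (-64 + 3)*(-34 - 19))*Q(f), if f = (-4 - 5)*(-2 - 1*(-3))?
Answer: -28062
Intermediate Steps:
f = -9 (f = -9*(-2 + 3) = -9*1 = -9)
(-115 + (-64 + 3)*(-34 - 19))*Q(f) = (-115 + (-64 + 3)*(-34 - 19))*(-9) = (-115 - 61*(-53))*(-9) = (-115 + 3233)*(-9) = 3118*(-9) = -28062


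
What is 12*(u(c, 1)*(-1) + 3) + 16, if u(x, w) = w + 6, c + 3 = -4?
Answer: -32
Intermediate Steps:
c = -7 (c = -3 - 4 = -7)
u(x, w) = 6 + w
12*(u(c, 1)*(-1) + 3) + 16 = 12*((6 + 1)*(-1) + 3) + 16 = 12*(7*(-1) + 3) + 16 = 12*(-7 + 3) + 16 = 12*(-4) + 16 = -48 + 16 = -32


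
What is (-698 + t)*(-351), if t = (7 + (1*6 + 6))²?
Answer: 118287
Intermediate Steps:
t = 361 (t = (7 + (6 + 6))² = (7 + 12)² = 19² = 361)
(-698 + t)*(-351) = (-698 + 361)*(-351) = -337*(-351) = 118287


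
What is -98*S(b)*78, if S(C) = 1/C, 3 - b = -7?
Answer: -3822/5 ≈ -764.40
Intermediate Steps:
b = 10 (b = 3 - 1*(-7) = 3 + 7 = 10)
-98*S(b)*78 = -98/10*78 = -98*⅒*78 = -49/5*78 = -3822/5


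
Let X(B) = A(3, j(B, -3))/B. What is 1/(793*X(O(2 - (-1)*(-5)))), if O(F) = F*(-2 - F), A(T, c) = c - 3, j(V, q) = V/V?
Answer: 3/1586 ≈ 0.0018916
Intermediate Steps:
j(V, q) = 1
A(T, c) = -3 + c
X(B) = -2/B (X(B) = (-3 + 1)/B = -2/B)
1/(793*X(O(2 - (-1)*(-5)))) = 1/(793*(-2*(-1/((2 - (-1)*(-5))*(2 + (2 - (-1)*(-5))))))) = 1/(793*(-2*(-1/((2 - 1*5)*(2 + (2 - 1*5)))))) = 1/(793*(-2*(-1/((2 - 5)*(2 + (2 - 5)))))) = 1/(793*(-2*1/(3*(2 - 3)))) = 1/(793*(-2/((-1*(-3)*(-1))))) = 1/(793*(-2/(-3))) = 1/(793*(-2*(-⅓))) = 1/(793*(⅔)) = 1/(1586/3) = 3/1586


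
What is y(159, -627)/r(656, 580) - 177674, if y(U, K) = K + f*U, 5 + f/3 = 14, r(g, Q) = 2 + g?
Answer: -1243679/7 ≈ -1.7767e+5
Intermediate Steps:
f = 27 (f = -15 + 3*14 = -15 + 42 = 27)
y(U, K) = K + 27*U
y(159, -627)/r(656, 580) - 177674 = (-627 + 27*159)/(2 + 656) - 177674 = (-627 + 4293)/658 - 177674 = 3666*(1/658) - 177674 = 39/7 - 177674 = -1243679/7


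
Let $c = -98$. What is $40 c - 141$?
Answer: $-4061$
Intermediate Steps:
$40 c - 141 = 40 \left(-98\right) - 141 = -3920 - 141 = -4061$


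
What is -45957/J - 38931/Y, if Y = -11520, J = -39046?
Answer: 341587411/74968320 ≈ 4.5564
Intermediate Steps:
-45957/J - 38931/Y = -45957/(-39046) - 38931/(-11520) = -45957*(-1/39046) - 38931*(-1/11520) = 45957/39046 + 12977/3840 = 341587411/74968320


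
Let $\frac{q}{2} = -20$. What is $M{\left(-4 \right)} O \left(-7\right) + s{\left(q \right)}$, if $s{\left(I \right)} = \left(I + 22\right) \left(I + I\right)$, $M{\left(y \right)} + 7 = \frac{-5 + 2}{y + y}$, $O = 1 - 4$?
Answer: $\frac{10407}{8} \approx 1300.9$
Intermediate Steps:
$O = -3$
$M{\left(y \right)} = -7 - \frac{3}{2 y}$ ($M{\left(y \right)} = -7 + \frac{-5 + 2}{y + y} = -7 - \frac{3}{2 y}$)
$q = -40$ ($q = 2 \left(-20\right) = -40$)
$s{\left(I \right)} = 2 I \left(22 + I\right)$ ($s{\left(I \right)} = \left(22 + I\right) 2 I = 2 I \left(22 + I\right)$)
$M{\left(-4 \right)} O \left(-7\right) + s{\left(q \right)} = \left(-7 - \frac{3}{2 \left(-4\right)}\right) \left(-3\right) \left(-7\right) + 2 \left(-40\right) \left(22 - 40\right) = \left(-7 - - \frac{3}{8}\right) \left(-3\right) \left(-7\right) + 2 \left(-40\right) \left(-18\right) = \left(-7 + \frac{3}{8}\right) \left(-3\right) \left(-7\right) + 1440 = \left(- \frac{53}{8}\right) \left(-3\right) \left(-7\right) + 1440 = \frac{159}{8} \left(-7\right) + 1440 = - \frac{1113}{8} + 1440 = \frac{10407}{8}$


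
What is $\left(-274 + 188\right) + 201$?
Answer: $115$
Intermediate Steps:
$\left(-274 + 188\right) + 201 = -86 + 201 = 115$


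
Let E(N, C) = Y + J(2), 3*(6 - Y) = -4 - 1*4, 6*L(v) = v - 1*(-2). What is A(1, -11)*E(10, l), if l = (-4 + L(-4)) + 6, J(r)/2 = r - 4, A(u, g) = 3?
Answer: 14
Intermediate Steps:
L(v) = 1/3 + v/6 (L(v) = (v - 1*(-2))/6 = (v + 2)/6 = (2 + v)/6 = 1/3 + v/6)
J(r) = -8 + 2*r (J(r) = 2*(r - 4) = 2*(-4 + r) = -8 + 2*r)
l = 5/3 (l = (-4 + (1/3 + (1/6)*(-4))) + 6 = (-4 + (1/3 - 2/3)) + 6 = (-4 - 1/3) + 6 = -13/3 + 6 = 5/3 ≈ 1.6667)
Y = 26/3 (Y = 6 - (-4 - 1*4)/3 = 6 - (-4 - 4)/3 = 6 - 1/3*(-8) = 6 + 8/3 = 26/3 ≈ 8.6667)
E(N, C) = 14/3 (E(N, C) = 26/3 + (-8 + 2*2) = 26/3 + (-8 + 4) = 26/3 - 4 = 14/3)
A(1, -11)*E(10, l) = 3*(14/3) = 14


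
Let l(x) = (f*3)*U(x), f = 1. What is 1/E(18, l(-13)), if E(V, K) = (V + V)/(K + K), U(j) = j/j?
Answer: 1/6 ≈ 0.16667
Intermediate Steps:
U(j) = 1
l(x) = 3 (l(x) = (1*3)*1 = 3*1 = 3)
E(V, K) = V/K (E(V, K) = (2*V)/((2*K)) = (2*V)*(1/(2*K)) = V/K)
1/E(18, l(-13)) = 1/(18/3) = 1/(18*(1/3)) = 1/6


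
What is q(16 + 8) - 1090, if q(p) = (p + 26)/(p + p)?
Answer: -26135/24 ≈ -1089.0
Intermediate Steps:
q(p) = (26 + p)/(2*p) (q(p) = (26 + p)/((2*p)) = (26 + p)*(1/(2*p)) = (26 + p)/(2*p))
q(16 + 8) - 1090 = (26 + (16 + 8))/(2*(16 + 8)) - 1090 = (½)*(26 + 24)/24 - 1090 = (½)*(1/24)*50 - 1090 = 25/24 - 1090 = -26135/24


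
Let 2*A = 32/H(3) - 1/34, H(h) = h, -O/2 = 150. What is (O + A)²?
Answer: 3613813225/41616 ≈ 86837.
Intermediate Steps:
O = -300 (O = -2*150 = -300)
A = 1085/204 (A = (32/3 - 1/34)/2 = (½)*(1085/102) = 1085/204 ≈ 5.3186)
(O + A)² = (-300 + 1085/204)² = (-60115/204)² = 3613813225/41616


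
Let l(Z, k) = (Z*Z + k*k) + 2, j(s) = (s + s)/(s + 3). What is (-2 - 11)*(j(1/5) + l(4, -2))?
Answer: -2301/8 ≈ -287.63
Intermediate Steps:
j(s) = 2*s/(3 + s) (j(s) = (2*s)/(3 + s) = 2*s/(3 + s))
l(Z, k) = 2 + Z**2 + k**2 (l(Z, k) = (Z**2 + k**2) + 2 = 2 + Z**2 + k**2)
(-2 - 11)*(j(1/5) + l(4, -2)) = (-2 - 11)*(2/(5*(3 + 1/5)) + (2 + 4**2 + (-2)**2)) = -13*(2*(1/5)/(3 + 1/5) + (2 + 16 + 4)) = -13*(2*(1/5)/(16/5) + 22) = -13*(2*(1/5)*(5/16) + 22) = -13*(1/8 + 22) = -13*177/8 = -2301/8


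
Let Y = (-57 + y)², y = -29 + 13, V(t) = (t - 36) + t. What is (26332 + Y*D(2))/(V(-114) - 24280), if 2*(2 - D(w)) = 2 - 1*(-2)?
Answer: -6583/6136 ≈ -1.0728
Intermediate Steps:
D(w) = 0 (D(w) = 2 - (2 - 1*(-2))/2 = 2 - (2 + 2)/2 = 2 - ½*4 = 2 - 2 = 0)
V(t) = -36 + 2*t (V(t) = (-36 + t) + t = -36 + 2*t)
y = -16
Y = 5329 (Y = (-57 - 16)² = (-73)² = 5329)
(26332 + Y*D(2))/(V(-114) - 24280) = (26332 + 5329*0)/((-36 + 2*(-114)) - 24280) = (26332 + 0)/((-36 - 228) - 24280) = 26332/(-264 - 24280) = 26332/(-24544) = 26332*(-1/24544) = -6583/6136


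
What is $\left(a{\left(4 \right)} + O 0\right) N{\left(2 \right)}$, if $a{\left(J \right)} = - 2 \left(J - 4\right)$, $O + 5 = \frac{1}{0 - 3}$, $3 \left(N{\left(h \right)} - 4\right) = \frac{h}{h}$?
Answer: $0$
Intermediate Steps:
$N{\left(h \right)} = \frac{13}{3}$ ($N{\left(h \right)} = 4 + \frac{h \frac{1}{h}}{3} = 4 + \frac{1}{3} \cdot 1 = 4 + \frac{1}{3} = \frac{13}{3}$)
$O = - \frac{16}{3}$ ($O = -5 + \frac{1}{0 - 3} = -5 + \frac{1}{-3} = -5 - \frac{1}{3} = - \frac{16}{3} \approx -5.3333$)
$a{\left(J \right)} = 8 - 2 J$ ($a{\left(J \right)} = - 2 \left(-4 + J\right) = 8 - 2 J$)
$\left(a{\left(4 \right)} + O 0\right) N{\left(2 \right)} = \left(\left(8 - 8\right) - 0\right) \frac{13}{3} = \left(\left(8 - 8\right) + 0\right) \frac{13}{3} = \left(0 + 0\right) \frac{13}{3} = 0 \cdot \frac{13}{3} = 0$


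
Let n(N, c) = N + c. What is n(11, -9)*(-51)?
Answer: -102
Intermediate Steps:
n(11, -9)*(-51) = (11 - 9)*(-51) = 2*(-51) = -102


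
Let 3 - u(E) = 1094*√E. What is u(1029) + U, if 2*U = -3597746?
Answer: -1798870 - 7658*√21 ≈ -1.8340e+6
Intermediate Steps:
u(E) = 3 - 1094*√E
U = -1798873 (U = (½)*(-3597746) = -1798873)
u(1029) + U = (3 - 7658*√21) - 1798873 = -1798870 - 7658*√21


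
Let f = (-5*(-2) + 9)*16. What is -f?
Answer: -304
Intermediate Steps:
f = 304 (f = (10 + 9)*16 = 19*16 = 304)
-f = -1*304 = -304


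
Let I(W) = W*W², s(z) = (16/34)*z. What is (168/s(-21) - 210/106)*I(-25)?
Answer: 15718750/53 ≈ 2.9658e+5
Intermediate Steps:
s(z) = 8*z/17 (s(z) = (16*(1/34))*z = 8*z/17)
I(W) = W³
(168/s(-21) - 210/106)*I(-25) = (168/(((8/17)*(-21))) - 210/106)*(-25)³ = (168/(-168/17) - 210*1/106)*(-15625) = (168*(-17/168) - 105/53)*(-15625) = (-17 - 105/53)*(-15625) = -1006/53*(-15625) = 15718750/53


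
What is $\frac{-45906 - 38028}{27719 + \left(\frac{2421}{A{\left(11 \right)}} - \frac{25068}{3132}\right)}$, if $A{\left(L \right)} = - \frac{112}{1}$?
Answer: $- \frac{2453558688}{809415959} \approx -3.0313$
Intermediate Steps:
$A{\left(L \right)} = -112$ ($A{\left(L \right)} = \left(-112\right) 1 = -112$)
$\frac{-45906 - 38028}{27719 + \left(\frac{2421}{A{\left(11 \right)}} - \frac{25068}{3132}\right)} = \frac{-45906 - 38028}{27719 + \left(\frac{2421}{-112} - \frac{25068}{3132}\right)} = - \frac{83934}{27719 + \left(2421 \left(- \frac{1}{112}\right) - \frac{2089}{261}\right)} = - \frac{83934}{27719 - \frac{865849}{29232}} = - \frac{83934}{\frac{809415959}{29232}} = \left(-83934\right) \frac{29232}{809415959} = - \frac{2453558688}{809415959}$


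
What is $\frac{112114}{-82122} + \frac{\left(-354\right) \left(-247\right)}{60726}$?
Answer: $\frac{31029056}{415578381} \approx 0.074665$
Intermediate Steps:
$\frac{112114}{-82122} + \frac{\left(-354\right) \left(-247\right)}{60726} = 112114 \left(- \frac{1}{82122}\right) + 87438 \cdot \frac{1}{60726} = - \frac{56057}{41061} + \frac{14573}{10121} = \frac{31029056}{415578381}$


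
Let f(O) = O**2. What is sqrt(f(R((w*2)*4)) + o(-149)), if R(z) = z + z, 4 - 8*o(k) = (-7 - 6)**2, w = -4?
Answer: sqrt(65206)/4 ≈ 63.839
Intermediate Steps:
o(k) = -165/8 (o(k) = 1/2 - (-7 - 6)**2/8 = 1/2 - 1/8*(-13)**2 = 1/2 - 1/8*169 = 1/2 - 169/8 = -165/8)
R(z) = 2*z
sqrt(f(R((w*2)*4)) + o(-149)) = sqrt((2*(-4*2*4))**2 - 165/8) = sqrt((2*(-8*4))**2 - 165/8) = sqrt((2*(-32))**2 - 165/8) = sqrt((-64)**2 - 165/8) = sqrt(4096 - 165/8) = sqrt(32603/8) = sqrt(65206)/4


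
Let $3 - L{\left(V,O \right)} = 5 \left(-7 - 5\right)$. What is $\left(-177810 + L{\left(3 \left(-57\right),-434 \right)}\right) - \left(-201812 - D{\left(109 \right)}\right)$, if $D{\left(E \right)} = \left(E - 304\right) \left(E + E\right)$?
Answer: $-18445$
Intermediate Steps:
$L{\left(V,O \right)} = 63$ ($L{\left(V,O \right)} = 3 - 5 \left(-7 - 5\right) = 3 - 5 \left(-12\right) = 3 - -60 = 3 + 60 = 63$)
$D{\left(E \right)} = 2 E \left(-304 + E\right)$ ($D{\left(E \right)} = \left(-304 + E\right) 2 E = 2 E \left(-304 + E\right)$)
$\left(-177810 + L{\left(3 \left(-57\right),-434 \right)}\right) - \left(-201812 - D{\left(109 \right)}\right) = \left(-177810 + 63\right) - \left(-201812 - 2 \cdot 109 \left(-304 + 109\right)\right) = -177747 - \left(-201812 - 2 \cdot 109 \left(-195\right)\right) = -177747 - \left(-201812 - -42510\right) = -177747 - \left(-201812 + 42510\right) = -177747 - -159302 = -177747 + 159302 = -18445$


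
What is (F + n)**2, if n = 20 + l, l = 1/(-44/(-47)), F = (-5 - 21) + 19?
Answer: 383161/1936 ≈ 197.91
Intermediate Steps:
F = -7 (F = -26 + 19 = -7)
l = 47/44 (l = 1/(-44*(-1/47)) = 1/(44/47) = 47/44 ≈ 1.0682)
n = 927/44 (n = 20 + 47/44 = 927/44 ≈ 21.068)
(F + n)**2 = (-7 + 927/44)**2 = (619/44)**2 = 383161/1936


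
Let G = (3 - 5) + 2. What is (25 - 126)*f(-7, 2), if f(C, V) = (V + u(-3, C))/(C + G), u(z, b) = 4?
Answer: 606/7 ≈ 86.571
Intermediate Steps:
G = 0 (G = -2 + 2 = 0)
f(C, V) = (4 + V)/C (f(C, V) = (V + 4)/(C + 0) = (4 + V)/C)
(25 - 126)*f(-7, 2) = (25 - 126)*((4 + 2)/(-7)) = -(-101)*6/7 = -101*(-6/7) = 606/7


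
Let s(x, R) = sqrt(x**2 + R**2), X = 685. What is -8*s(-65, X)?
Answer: -40*sqrt(18938) ≈ -5504.6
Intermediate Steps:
s(x, R) = sqrt(R**2 + x**2)
-8*s(-65, X) = -8*sqrt(685**2 + (-65)**2) = -8*sqrt(469225 + 4225) = -40*sqrt(18938)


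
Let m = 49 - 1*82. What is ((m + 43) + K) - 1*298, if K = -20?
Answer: -308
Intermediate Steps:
m = -33 (m = 49 - 82 = -33)
((m + 43) + K) - 1*298 = ((-33 + 43) - 20) - 1*298 = (10 - 20) - 298 = -10 - 298 = -308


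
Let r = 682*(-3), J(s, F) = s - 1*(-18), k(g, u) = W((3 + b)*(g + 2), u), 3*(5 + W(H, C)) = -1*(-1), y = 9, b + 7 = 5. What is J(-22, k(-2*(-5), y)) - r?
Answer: 2042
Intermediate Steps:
b = -2 (b = -7 + 5 = -2)
W(H, C) = -14/3 (W(H, C) = -5 + (-1*(-1))/3 = -5 + (⅓)*1 = -5 + ⅓ = -14/3)
k(g, u) = -14/3
J(s, F) = 18 + s (J(s, F) = s + 18 = 18 + s)
r = -2046
J(-22, k(-2*(-5), y)) - r = (18 - 22) - 1*(-2046) = -4 + 2046 = 2042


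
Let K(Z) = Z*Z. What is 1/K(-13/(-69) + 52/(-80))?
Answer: 1904400/405769 ≈ 4.6933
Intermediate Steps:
K(Z) = Z**2
1/K(-13/(-69) + 52/(-80)) = 1/((-13/(-69) + 52/(-80))**2) = 1/((-13*(-1/69) + 52*(-1/80))**2) = 1/((13/69 - 13/20)**2) = 1/((-637/1380)**2) = 1/(405769/1904400) = 1904400/405769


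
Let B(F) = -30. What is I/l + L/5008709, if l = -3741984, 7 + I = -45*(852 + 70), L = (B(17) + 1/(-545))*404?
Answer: 88557473693149/10214667371567520 ≈ 0.0086696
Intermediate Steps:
L = -6605804/545 (L = (-30 + 1/(-545))*404 = (-30 - 1/545)*404 = -16351/545*404 = -6605804/545 ≈ -12121.)
I = -41497 (I = -7 - 45*(852 + 70) = -7 - 45*922 = -7 - 41490 = -41497)
I/l + L/5008709 = -41497/(-3741984) - 6605804/545/5008709 = -41497*(-1/3741984) - 6605804/545*1/5008709 = 41497/3741984 - 6605804/2729746405 = 88557473693149/10214667371567520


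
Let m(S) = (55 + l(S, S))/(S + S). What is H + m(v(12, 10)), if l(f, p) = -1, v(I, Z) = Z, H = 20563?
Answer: 205657/10 ≈ 20566.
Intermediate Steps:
m(S) = 27/S (m(S) = (55 - 1)/(S + S) = 54/((2*S)) = 54*(1/(2*S)) = 27/S)
H + m(v(12, 10)) = 20563 + 27/10 = 205657/10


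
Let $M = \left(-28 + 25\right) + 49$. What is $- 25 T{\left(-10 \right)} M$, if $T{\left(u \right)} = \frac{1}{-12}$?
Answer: $\frac{575}{6} \approx 95.833$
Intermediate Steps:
$T{\left(u \right)} = - \frac{1}{12}$
$M = 46$ ($M = -3 + 49 = 46$)
$- 25 T{\left(-10 \right)} M = \left(-25\right) \left(- \frac{1}{12}\right) 46 = \frac{25}{12} \cdot 46 = \frac{575}{6}$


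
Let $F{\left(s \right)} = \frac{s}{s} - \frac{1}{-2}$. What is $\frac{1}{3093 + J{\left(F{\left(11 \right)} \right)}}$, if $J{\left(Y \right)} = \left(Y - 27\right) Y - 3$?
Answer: $\frac{4}{12207} \approx 0.00032768$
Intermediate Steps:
$F{\left(s \right)} = \frac{3}{2}$ ($F{\left(s \right)} = 1 - - \frac{1}{2} = 1 + \frac{1}{2} = \frac{3}{2}$)
$J{\left(Y \right)} = -3 + Y \left(-27 + Y\right)$ ($J{\left(Y \right)} = \left(-27 + Y\right) Y - 3 = Y \left(-27 + Y\right) - 3 = -3 + Y \left(-27 + Y\right)$)
$\frac{1}{3093 + J{\left(F{\left(11 \right)} \right)}} = \frac{1}{3093 - \left(\frac{87}{2} - \frac{9}{4}\right)} = \frac{1}{3093 - \frac{165}{4}} = \frac{1}{\frac{12207}{4}} = \frac{4}{12207}$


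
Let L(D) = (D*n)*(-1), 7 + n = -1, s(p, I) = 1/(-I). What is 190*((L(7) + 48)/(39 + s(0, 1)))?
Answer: 520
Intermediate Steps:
s(p, I) = -1/I
n = -8 (n = -7 - 1 = -8)
L(D) = 8*D (L(D) = (D*(-8))*(-1) = -8*D*(-1) = 8*D)
190*((L(7) + 48)/(39 + s(0, 1))) = 190*((8*7 + 48)/(39 - 1/1)) = 190*((56 + 48)/(39 - 1*1)) = 190*(104/(39 - 1)) = 190*(104/38) = 190*(104*(1/38)) = 190*(52/19) = 520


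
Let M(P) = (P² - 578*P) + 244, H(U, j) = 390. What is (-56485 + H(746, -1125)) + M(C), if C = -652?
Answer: 746109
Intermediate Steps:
M(P) = 244 + P² - 578*P
(-56485 + H(746, -1125)) + M(C) = (-56485 + 390) + (244 + (-652)² - 578*(-652)) = -56095 + (244 + 425104 + 376856) = -56095 + 802204 = 746109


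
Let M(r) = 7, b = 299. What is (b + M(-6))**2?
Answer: 93636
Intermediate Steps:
(b + M(-6))**2 = (299 + 7)**2 = 306**2 = 93636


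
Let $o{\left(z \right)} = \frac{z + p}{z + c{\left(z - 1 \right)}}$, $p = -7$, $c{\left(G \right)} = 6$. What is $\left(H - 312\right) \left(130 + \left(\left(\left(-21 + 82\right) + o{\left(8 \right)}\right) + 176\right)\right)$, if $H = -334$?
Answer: $- \frac{1659897}{7} \approx -2.3713 \cdot 10^{5}$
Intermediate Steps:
$o{\left(z \right)} = \frac{-7 + z}{6 + z}$ ($o{\left(z \right)} = \frac{z - 7}{z + 6} = \frac{-7 + z}{6 + z}$)
$\left(H - 312\right) \left(130 + \left(\left(\left(-21 + 82\right) + o{\left(8 \right)}\right) + 176\right)\right) = \left(-334 - 312\right) \left(130 + \left(\left(\left(-21 + 82\right) + \frac{-7 + 8}{6 + 8}\right) + 176\right)\right) = - 646 \left(130 + \left(\left(61 + \frac{1}{14} \cdot 1\right) + 176\right)\right) = - 646 \left(130 + \left(\left(61 + \frac{1}{14}\right) + 176\right)\right) = - 646 \left(130 + \left(\frac{855}{14} + 176\right)\right) = - 646 \left(130 + \frac{3319}{14}\right) = \left(-646\right) \frac{5139}{14} = - \frac{1659897}{7}$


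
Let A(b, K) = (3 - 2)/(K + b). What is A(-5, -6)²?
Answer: 1/121 ≈ 0.0082645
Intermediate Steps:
A(b, K) = 1/(K + b)
A(-5, -6)² = (1/(-6 - 5))² = (1/(-11))² = (-1/11)² = 1/121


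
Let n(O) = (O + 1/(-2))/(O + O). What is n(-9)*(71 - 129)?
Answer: -551/18 ≈ -30.611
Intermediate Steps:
n(O) = (-½ + O)/(2*O) (n(O) = (O - ½)/((2*O)) = (-½ + O)*(1/(2*O)) = (-½ + O)/(2*O))
n(-9)*(71 - 129) = ((¼)*(-1 + 2*(-9))/(-9))*(71 - 129) = ((¼)*(-⅑)*(-1 - 18))*(-58) = ((¼)*(-⅑)*(-19))*(-58) = (19/36)*(-58) = -551/18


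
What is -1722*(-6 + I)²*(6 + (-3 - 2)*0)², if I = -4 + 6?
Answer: -991872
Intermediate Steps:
I = 2
-1722*(-6 + I)²*(6 + (-3 - 2)*0)² = -1722*(-6 + 2)²*(6 + (-3 - 2)*0)² = -1722*16*(6 - 5*0)² = -1722*16*(6 + 0)² = -1722*(6*(-4))² = -1722*(-24)² = -1722*576 = -991872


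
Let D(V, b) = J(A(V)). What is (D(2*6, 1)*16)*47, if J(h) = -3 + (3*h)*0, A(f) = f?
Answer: -2256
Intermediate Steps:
J(h) = -3 (J(h) = -3 + 0 = -3)
D(V, b) = -3
(D(2*6, 1)*16)*47 = -3*16*47 = -48*47 = -2256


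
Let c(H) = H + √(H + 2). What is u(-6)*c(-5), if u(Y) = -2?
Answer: 10 - 2*I*√3 ≈ 10.0 - 3.4641*I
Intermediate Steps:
c(H) = H + √(2 + H)
u(-6)*c(-5) = -2*(-5 + √(2 - 5)) = -2*(-5 + √(-3)) = -2*(-5 + I*√3) = 10 - 2*I*√3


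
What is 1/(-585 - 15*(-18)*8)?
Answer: 1/1575 ≈ 0.00063492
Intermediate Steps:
1/(-585 - 15*(-18)*8) = 1/(-585 + 270*8) = 1/(-585 + 2160) = 1/1575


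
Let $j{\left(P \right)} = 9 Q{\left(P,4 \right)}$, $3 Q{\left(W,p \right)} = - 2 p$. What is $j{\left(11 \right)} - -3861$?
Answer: $3837$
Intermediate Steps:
$Q{\left(W,p \right)} = - \frac{2 p}{3}$ ($Q{\left(W,p \right)} = \frac{\left(-2\right) p}{3} = - \frac{2 p}{3}$)
$j{\left(P \right)} = -24$ ($j{\left(P \right)} = 9 \left(\left(- \frac{2}{3}\right) 4\right) = 9 \left(- \frac{8}{3}\right) = -24$)
$j{\left(11 \right)} - -3861 = -24 - -3861 = -24 + 3861 = 3837$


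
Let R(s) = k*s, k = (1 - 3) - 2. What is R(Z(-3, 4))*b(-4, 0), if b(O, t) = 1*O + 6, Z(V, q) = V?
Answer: 24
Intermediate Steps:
k = -4 (k = -2 - 2 = -4)
R(s) = -4*s
b(O, t) = 6 + O (b(O, t) = O + 6 = 6 + O)
R(Z(-3, 4))*b(-4, 0) = (-4*(-3))*(6 - 4) = 12*2 = 24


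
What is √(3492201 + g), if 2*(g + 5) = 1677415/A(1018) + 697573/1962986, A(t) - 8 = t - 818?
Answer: √36428466639409075151830/102075272 ≈ 1869.8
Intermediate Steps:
A(t) = -810 + t (A(t) = 8 + (t - 818) = 8 + (-818 + t) = -810 + t)
g = 1644402122747/408301088 (g = -5 + (1677415/(-810 + 1018) + 697573/1962986)/2 = -5 + (1677415/208 + 697573*(1/1962986))/2 = -5 + (1677415*(1/208) + 697573/1962986)/2 = -5 + (1677415/208 + 697573/1962986)/2 = -5 + (½)*(1646443628187/204150544) = -5 + 1646443628187/408301088 = 1644402122747/408301088 ≈ 4027.4)
√(3492201 + g) = √(3492201 + 1644402122747/408301088) = √(1427513869937435/408301088) = √36428466639409075151830/102075272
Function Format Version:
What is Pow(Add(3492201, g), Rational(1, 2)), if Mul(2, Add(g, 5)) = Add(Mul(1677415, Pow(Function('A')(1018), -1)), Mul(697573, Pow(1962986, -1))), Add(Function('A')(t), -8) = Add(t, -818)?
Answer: Mul(Rational(1, 102075272), Pow(36428466639409075151830, Rational(1, 2))) ≈ 1869.8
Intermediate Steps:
Function('A')(t) = Add(-810, t) (Function('A')(t) = Add(8, Add(t, -818)) = Add(8, Add(-818, t)) = Add(-810, t))
g = Rational(1644402122747, 408301088) (g = Add(-5, Mul(Rational(1, 2), Add(Mul(1677415, Pow(Add(-810, 1018), -1)), Mul(697573, Pow(1962986, -1))))) = Add(-5, Mul(Rational(1, 2), Add(Mul(1677415, Pow(208, -1)), Mul(697573, Rational(1, 1962986))))) = Add(-5, Mul(Rational(1, 2), Add(Mul(1677415, Rational(1, 208)), Rational(697573, 1962986)))) = Add(-5, Mul(Rational(1, 2), Add(Rational(1677415, 208), Rational(697573, 1962986)))) = Add(-5, Mul(Rational(1, 2), Rational(1646443628187, 204150544))) = Add(-5, Rational(1646443628187, 408301088)) = Rational(1644402122747, 408301088) ≈ 4027.4)
Pow(Add(3492201, g), Rational(1, 2)) = Pow(Add(3492201, Rational(1644402122747, 408301088)), Rational(1, 2)) = Pow(Rational(1427513869937435, 408301088), Rational(1, 2)) = Mul(Rational(1, 102075272), Pow(36428466639409075151830, Rational(1, 2)))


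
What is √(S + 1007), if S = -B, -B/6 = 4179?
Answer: √26081 ≈ 161.50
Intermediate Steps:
B = -25074 (B = -6*4179 = -25074)
S = 25074 (S = -1*(-25074) = 25074)
√(S + 1007) = √(25074 + 1007) = √26081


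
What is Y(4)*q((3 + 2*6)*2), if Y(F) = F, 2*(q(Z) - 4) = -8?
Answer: 0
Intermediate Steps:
q(Z) = 0 (q(Z) = 4 + (1/2)*(-8) = 4 - 4 = 0)
Y(4)*q((3 + 2*6)*2) = 4*0 = 0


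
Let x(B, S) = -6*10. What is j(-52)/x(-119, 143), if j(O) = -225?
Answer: 15/4 ≈ 3.7500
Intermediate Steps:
x(B, S) = -60
j(-52)/x(-119, 143) = -225/(-60) = -225*(-1/60) = 15/4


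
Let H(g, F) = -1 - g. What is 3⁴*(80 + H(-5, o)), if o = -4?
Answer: 6804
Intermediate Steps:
3⁴*(80 + H(-5, o)) = 3⁴*(80 + (-1 - 1*(-5))) = 81*(80 + (-1 + 5)) = 81*(80 + 4) = 81*84 = 6804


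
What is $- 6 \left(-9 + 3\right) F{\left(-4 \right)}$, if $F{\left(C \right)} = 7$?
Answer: $252$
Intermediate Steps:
$- 6 \left(-9 + 3\right) F{\left(-4 \right)} = - 6 \left(-9 + 3\right) 7 = \left(-6\right) \left(-6\right) 7 = 36 \cdot 7 = 252$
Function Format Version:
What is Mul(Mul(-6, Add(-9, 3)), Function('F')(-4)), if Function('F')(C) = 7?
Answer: 252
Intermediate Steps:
Mul(Mul(-6, Add(-9, 3)), Function('F')(-4)) = Mul(Mul(-6, Add(-9, 3)), 7) = Mul(Mul(-6, -6), 7) = Mul(36, 7) = 252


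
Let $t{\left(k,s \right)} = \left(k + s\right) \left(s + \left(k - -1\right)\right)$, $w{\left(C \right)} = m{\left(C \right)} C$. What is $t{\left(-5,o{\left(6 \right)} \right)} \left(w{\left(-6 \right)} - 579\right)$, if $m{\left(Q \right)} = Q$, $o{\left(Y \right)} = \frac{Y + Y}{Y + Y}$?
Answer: $-6516$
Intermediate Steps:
$o{\left(Y \right)} = 1$ ($o{\left(Y \right)} = \frac{2 Y}{2 Y} = 2 Y \frac{1}{2 Y} = 1$)
$w{\left(C \right)} = C^{2}$ ($w{\left(C \right)} = C C = C^{2}$)
$t{\left(k,s \right)} = \left(k + s\right) \left(1 + k + s\right)$ ($t{\left(k,s \right)} = \left(k + s\right) \left(s + \left(k + 1\right)\right) = \left(k + s\right) \left(s + \left(1 + k\right)\right) = \left(k + s\right) \left(1 + k + s\right)$)
$t{\left(-5,o{\left(6 \right)} \right)} \left(w{\left(-6 \right)} - 579\right) = \left(-5 + 1 + \left(-5\right)^{2} + 1^{2} + 2 \left(-5\right) 1\right) \left(\left(-6\right)^{2} - 579\right) = \left(-5 + 1 + 25 + 1 - 10\right) \left(36 - 579\right) = 12 \left(-543\right) = -6516$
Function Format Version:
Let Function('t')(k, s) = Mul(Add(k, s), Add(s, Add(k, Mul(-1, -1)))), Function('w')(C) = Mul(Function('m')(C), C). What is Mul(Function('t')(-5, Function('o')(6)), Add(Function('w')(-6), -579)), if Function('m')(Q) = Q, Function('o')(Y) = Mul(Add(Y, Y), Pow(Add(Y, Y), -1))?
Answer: -6516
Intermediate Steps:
Function('o')(Y) = 1 (Function('o')(Y) = Mul(Mul(2, Y), Pow(Mul(2, Y), -1)) = Mul(Mul(2, Y), Mul(Rational(1, 2), Pow(Y, -1))) = 1)
Function('w')(C) = Pow(C, 2) (Function('w')(C) = Mul(C, C) = Pow(C, 2))
Function('t')(k, s) = Mul(Add(k, s), Add(1, k, s)) (Function('t')(k, s) = Mul(Add(k, s), Add(s, Add(k, 1))) = Mul(Add(k, s), Add(s, Add(1, k))) = Mul(Add(k, s), Add(1, k, s)))
Mul(Function('t')(-5, Function('o')(6)), Add(Function('w')(-6), -579)) = Mul(Add(-5, 1, Pow(-5, 2), Pow(1, 2), Mul(2, -5, 1)), Add(Pow(-6, 2), -579)) = Mul(Add(-5, 1, 25, 1, -10), Add(36, -579)) = Mul(12, -543) = -6516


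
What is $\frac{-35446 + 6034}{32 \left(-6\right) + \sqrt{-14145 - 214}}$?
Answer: $\frac{5647104}{51223} + \frac{29412 i \sqrt{14359}}{51223} \approx 110.25 + 68.805 i$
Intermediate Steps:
$\frac{-35446 + 6034}{32 \left(-6\right) + \sqrt{-14145 - 214}} = - \frac{29412}{-192 + \sqrt{-14359}} = - \frac{29412}{-192 + i \sqrt{14359}}$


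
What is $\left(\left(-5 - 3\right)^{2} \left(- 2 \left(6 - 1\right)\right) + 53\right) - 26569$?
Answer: $-27156$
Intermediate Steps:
$\left(\left(-5 - 3\right)^{2} \left(- 2 \left(6 - 1\right)\right) + 53\right) - 26569 = \left(\left(-8\right)^{2} \left(\left(-2\right) 5\right) + 53\right) - 26569 = \left(64 \left(-10\right) + 53\right) - 26569 = \left(-640 + 53\right) - 26569 = -587 - 26569 = -27156$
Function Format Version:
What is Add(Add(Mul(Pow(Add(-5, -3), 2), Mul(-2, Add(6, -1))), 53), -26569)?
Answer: -27156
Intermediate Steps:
Add(Add(Mul(Pow(Add(-5, -3), 2), Mul(-2, Add(6, -1))), 53), -26569) = Add(Add(Mul(Pow(-8, 2), Mul(-2, 5)), 53), -26569) = Add(Add(Mul(64, -10), 53), -26569) = Add(Add(-640, 53), -26569) = Add(-587, -26569) = -27156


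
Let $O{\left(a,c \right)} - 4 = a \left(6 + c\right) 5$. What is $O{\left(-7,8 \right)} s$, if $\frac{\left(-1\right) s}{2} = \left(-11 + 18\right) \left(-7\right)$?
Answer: $-47628$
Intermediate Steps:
$s = 98$ ($s = - 2 \left(-11 + 18\right) \left(-7\right) = - 2 \cdot 7 \left(-7\right) = \left(-2\right) \left(-49\right) = 98$)
$O{\left(a,c \right)} = 4 + 5 a \left(6 + c\right)$ ($O{\left(a,c \right)} = 4 + a \left(6 + c\right) 5 = 4 + 5 a \left(6 + c\right)$)
$O{\left(-7,8 \right)} s = \left(4 + 30 \left(-7\right) + 5 \left(-7\right) 8\right) 98 = \left(4 - 210 - 280\right) 98 = \left(-486\right) 98 = -47628$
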